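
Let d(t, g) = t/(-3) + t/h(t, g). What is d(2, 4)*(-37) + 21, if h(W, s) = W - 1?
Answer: -85/3 ≈ -28.333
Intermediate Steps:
h(W, s) = -1 + W
d(t, g) = -t/3 + t/(-1 + t) (d(t, g) = t/(-3) + t/(-1 + t) = t*(-⅓) + t/(-1 + t) = -t/3 + t/(-1 + t))
d(2, 4)*(-37) + 21 = ((⅓)*2*(4 - 1*2)/(-1 + 2))*(-37) + 21 = ((⅓)*2*(4 - 2)/1)*(-37) + 21 = ((⅓)*2*1*2)*(-37) + 21 = (4/3)*(-37) + 21 = -148/3 + 21 = -85/3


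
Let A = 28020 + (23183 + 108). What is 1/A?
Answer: 1/51311 ≈ 1.9489e-5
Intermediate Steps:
A = 51311 (A = 28020 + 23291 = 51311)
1/A = 1/51311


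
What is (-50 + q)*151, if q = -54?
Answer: -15704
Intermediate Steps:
(-50 + q)*151 = (-50 - 54)*151 = -104*151 = -15704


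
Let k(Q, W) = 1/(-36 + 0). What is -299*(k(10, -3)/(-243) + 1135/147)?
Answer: -989602991/428652 ≈ -2308.6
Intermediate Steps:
k(Q, W) = -1/36 (k(Q, W) = 1/(-36) = -1/36)
-299*(k(10, -3)/(-243) + 1135/147) = -299*(-1/36/(-243) + 1135/147) = -299*(-1/36*(-1/243) + 1135*(1/147)) = -299*(1/8748 + 1135/147) = -299*3309709/428652 = -989602991/428652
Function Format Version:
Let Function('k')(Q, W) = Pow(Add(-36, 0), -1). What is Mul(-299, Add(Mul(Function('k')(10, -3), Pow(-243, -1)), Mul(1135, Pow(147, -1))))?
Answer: Rational(-989602991, 428652) ≈ -2308.6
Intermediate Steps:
Function('k')(Q, W) = Rational(-1, 36) (Function('k')(Q, W) = Pow(-36, -1) = Rational(-1, 36))
Mul(-299, Add(Mul(Function('k')(10, -3), Pow(-243, -1)), Mul(1135, Pow(147, -1)))) = Mul(-299, Add(Mul(Rational(-1, 36), Pow(-243, -1)), Mul(1135, Pow(147, -1)))) = Mul(-299, Add(Mul(Rational(-1, 36), Rational(-1, 243)), Mul(1135, Rational(1, 147)))) = Mul(-299, Add(Rational(1, 8748), Rational(1135, 147))) = Mul(-299, Rational(3309709, 428652)) = Rational(-989602991, 428652)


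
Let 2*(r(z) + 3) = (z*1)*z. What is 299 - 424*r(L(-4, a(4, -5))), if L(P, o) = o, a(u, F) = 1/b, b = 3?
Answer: 13927/9 ≈ 1547.4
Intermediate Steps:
a(u, F) = ⅓ (a(u, F) = 1/3 = ⅓)
r(z) = -3 + z²/2 (r(z) = -3 + ((z*1)*z)/2 = -3 + (z*z)/2 = -3 + z²/2)
299 - 424*r(L(-4, a(4, -5))) = 299 - 424*(-3 + (⅓)²/2) = 299 - 424*(-3 + (½)*(⅑)) = 299 - 424*(-3 + 1/18) = 299 - 424*(-53/18) = 299 + 11236/9 = 13927/9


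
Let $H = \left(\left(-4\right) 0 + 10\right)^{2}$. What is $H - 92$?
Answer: $8$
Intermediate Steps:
$H = 100$ ($H = \left(0 + 10\right)^{2} = 10^{2} = 100$)
$H - 92 = 100 - 92 = 8$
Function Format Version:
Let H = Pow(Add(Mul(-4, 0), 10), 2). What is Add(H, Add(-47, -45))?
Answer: 8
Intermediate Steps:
H = 100 (H = Pow(Add(0, 10), 2) = Pow(10, 2) = 100)
Add(H, Add(-47, -45)) = Add(100, Add(-47, -45)) = Add(100, -92) = 8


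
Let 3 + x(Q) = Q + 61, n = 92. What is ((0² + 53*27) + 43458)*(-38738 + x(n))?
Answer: -1732176732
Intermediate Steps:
x(Q) = 58 + Q (x(Q) = -3 + (Q + 61) = -3 + (61 + Q) = 58 + Q)
((0² + 53*27) + 43458)*(-38738 + x(n)) = ((0² + 53*27) + 43458)*(-38738 + (58 + 92)) = ((0 + 1431) + 43458)*(-38738 + 150) = (1431 + 43458)*(-38588) = 44889*(-38588) = -1732176732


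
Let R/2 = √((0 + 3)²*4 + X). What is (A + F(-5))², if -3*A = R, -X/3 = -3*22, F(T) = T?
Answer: 129 + 20*√26 ≈ 230.98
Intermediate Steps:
X = 198 (X = -(-9)*22 = -3*(-66) = 198)
R = 6*√26 (R = 2*√((0 + 3)²*4 + 198) = 2*√(3²*4 + 198) = 2*√(9*4 + 198) = 2*√(36 + 198) = 2*√234 = 2*(3*√26) = 6*√26 ≈ 30.594)
A = -2*√26 ≈ -10.198
(A + F(-5))² = (-2*√26 - 5)² = (-5 - 2*√26)²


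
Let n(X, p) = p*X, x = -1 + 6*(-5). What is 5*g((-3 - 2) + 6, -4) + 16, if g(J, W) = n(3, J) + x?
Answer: -124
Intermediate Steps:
x = -31 (x = -1 - 30 = -31)
n(X, p) = X*p
g(J, W) = -31 + 3*J (g(J, W) = 3*J - 31 = -31 + 3*J)
5*g((-3 - 2) + 6, -4) + 16 = 5*(-31 + 3*((-3 - 2) + 6)) + 16 = 5*(-31 + 3*(-5 + 6)) + 16 = 5*(-31 + 3*1) + 16 = 5*(-31 + 3) + 16 = 5*(-28) + 16 = -140 + 16 = -124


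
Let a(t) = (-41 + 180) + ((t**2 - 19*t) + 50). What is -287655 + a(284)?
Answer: -212206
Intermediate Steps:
a(t) = 189 + t**2 - 19*t (a(t) = 139 + (50 + t**2 - 19*t) = 189 + t**2 - 19*t)
-287655 + a(284) = -287655 + (189 + 284**2 - 19*284) = -287655 + (189 + 80656 - 5396) = -287655 + 75449 = -212206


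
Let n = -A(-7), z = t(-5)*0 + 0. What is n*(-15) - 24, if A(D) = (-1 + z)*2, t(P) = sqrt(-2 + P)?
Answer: -54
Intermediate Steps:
z = 0 (z = sqrt(-2 - 5)*0 + 0 = sqrt(-7)*0 + 0 = (I*sqrt(7))*0 + 0 = 0 + 0 = 0)
A(D) = -2 (A(D) = (-1 + 0)*2 = -1*2 = -2)
n = 2 (n = -1*(-2) = 2)
n*(-15) - 24 = 2*(-15) - 24 = -30 - 24 = -54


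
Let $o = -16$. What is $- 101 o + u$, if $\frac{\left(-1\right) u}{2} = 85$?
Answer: $1446$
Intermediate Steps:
$u = -170$ ($u = \left(-2\right) 85 = -170$)
$- 101 o + u = \left(-101\right) \left(-16\right) - 170 = 1616 - 170 = 1446$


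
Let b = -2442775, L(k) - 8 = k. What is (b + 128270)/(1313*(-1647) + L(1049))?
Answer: 2314505/2161454 ≈ 1.0708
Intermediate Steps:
L(k) = 8 + k
(b + 128270)/(1313*(-1647) + L(1049)) = (-2442775 + 128270)/(1313*(-1647) + (8 + 1049)) = -2314505/(-2162511 + 1057) = -2314505/(-2161454) = -2314505*(-1/2161454) = 2314505/2161454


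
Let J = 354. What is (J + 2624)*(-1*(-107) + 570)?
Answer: 2016106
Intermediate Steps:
(J + 2624)*(-1*(-107) + 570) = (354 + 2624)*(-1*(-107) + 570) = 2978*(107 + 570) = 2978*677 = 2016106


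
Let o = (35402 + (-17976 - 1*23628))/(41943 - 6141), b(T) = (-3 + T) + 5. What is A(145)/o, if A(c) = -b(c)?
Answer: 375921/443 ≈ 848.58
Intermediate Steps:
b(T) = 2 + T
A(c) = -2 - c (A(c) = -(2 + c) = -2 - c)
o = -3101/17901 (o = (35402 + (-17976 - 23628))/35802 = (35402 - 41604)*(1/35802) = -6202*1/35802 = -3101/17901 ≈ -0.17323)
A(145)/o = (-2 - 1*145)/(-3101/17901) = (-2 - 145)*(-17901/3101) = -147*(-17901/3101) = 375921/443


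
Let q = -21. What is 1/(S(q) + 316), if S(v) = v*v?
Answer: 1/757 ≈ 0.0013210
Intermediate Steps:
S(v) = v**2
1/(S(q) + 316) = 1/((-21)**2 + 316) = 1/(441 + 316) = 1/757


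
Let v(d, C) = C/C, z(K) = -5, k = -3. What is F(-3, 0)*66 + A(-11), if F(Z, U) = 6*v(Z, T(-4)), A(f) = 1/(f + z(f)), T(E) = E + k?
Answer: 6335/16 ≈ 395.94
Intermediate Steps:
T(E) = -3 + E (T(E) = E - 3 = -3 + E)
v(d, C) = 1
A(f) = 1/(-5 + f) (A(f) = 1/(f - 5) = 1/(-5 + f))
F(Z, U) = 6 (F(Z, U) = 6*1 = 6)
F(-3, 0)*66 + A(-11) = 6*66 + 1/(-5 - 11) = 396 + 1/(-16) = 396 - 1/16 = 6335/16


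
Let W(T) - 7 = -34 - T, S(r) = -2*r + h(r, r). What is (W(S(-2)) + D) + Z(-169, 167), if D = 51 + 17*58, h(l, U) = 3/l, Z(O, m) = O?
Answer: 1677/2 ≈ 838.50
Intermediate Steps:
S(r) = -2*r + 3/r
W(T) = -27 - T (W(T) = 7 + (-34 - T) = -27 - T)
D = 1037 (D = 51 + 986 = 1037)
(W(S(-2)) + D) + Z(-169, 167) = ((-27 - (-2*(-2) + 3/(-2))) + 1037) - 169 = ((-27 - (4 + 3*(-½))) + 1037) - 169 = ((-27 - (4 - 3/2)) + 1037) - 169 = ((-27 - 1*5/2) + 1037) - 169 = ((-27 - 5/2) + 1037) - 169 = (-59/2 + 1037) - 169 = 2015/2 - 169 = 1677/2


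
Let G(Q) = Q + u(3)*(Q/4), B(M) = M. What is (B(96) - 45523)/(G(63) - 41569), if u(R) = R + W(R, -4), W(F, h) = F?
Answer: 90854/82823 ≈ 1.0970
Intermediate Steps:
u(R) = 2*R (u(R) = R + R = 2*R)
G(Q) = 5*Q/2 (G(Q) = Q + (2*3)*(Q/4) = Q + 6*(Q*(1/4)) = Q + 6*(Q/4) = Q + 3*Q/2 = 5*Q/2)
(B(96) - 45523)/(G(63) - 41569) = (96 - 45523)/((5/2)*63 - 41569) = -45427/(315/2 - 41569) = -45427/(-82823/2) = -45427*(-2/82823) = 90854/82823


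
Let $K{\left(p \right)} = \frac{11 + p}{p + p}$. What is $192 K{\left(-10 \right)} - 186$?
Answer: $- \frac{978}{5} \approx -195.6$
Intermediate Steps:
$K{\left(p \right)} = \frac{11 + p}{2 p}$
$192 K{\left(-10 \right)} - 186 = 192 \frac{11 - 10}{2 \left(-10\right)} - 186 = 192 \cdot \frac{1}{2} \left(- \frac{1}{10}\right) 1 - 186 = 192 \left(- \frac{1}{20}\right) - 186 = - \frac{48}{5} - 186 = - \frac{978}{5}$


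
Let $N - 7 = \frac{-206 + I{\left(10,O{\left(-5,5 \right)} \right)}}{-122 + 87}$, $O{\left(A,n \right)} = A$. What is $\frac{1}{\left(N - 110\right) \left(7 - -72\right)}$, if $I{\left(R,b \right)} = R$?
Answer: $- \frac{5}{38473} \approx -0.00012996$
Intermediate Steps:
$N = \frac{63}{5}$ ($N = 7 + \frac{-206 + 10}{-122 + 87} = 7 - \frac{196}{-35} = 7 - - \frac{28}{5} = 7 + \frac{28}{5} = \frac{63}{5} \approx 12.6$)
$\frac{1}{\left(N - 110\right) \left(7 - -72\right)} = \frac{1}{\left(\frac{63}{5} - 110\right) \left(7 - -72\right)} = \frac{1}{\left(- \frac{487}{5}\right) \left(7 + 72\right)} = \frac{1}{\left(- \frac{487}{5}\right) 79} = \frac{1}{- \frac{38473}{5}} = - \frac{5}{38473}$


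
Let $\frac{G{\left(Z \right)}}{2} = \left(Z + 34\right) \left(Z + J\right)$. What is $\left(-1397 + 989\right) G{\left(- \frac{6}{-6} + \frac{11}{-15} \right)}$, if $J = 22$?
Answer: $- \frac{46695872}{75} \approx -6.2261 \cdot 10^{5}$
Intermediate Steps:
$G{\left(Z \right)} = 2 \left(22 + Z\right) \left(34 + Z\right)$ ($G{\left(Z \right)} = 2 \left(Z + 34\right) \left(Z + 22\right) = 2 \left(34 + Z\right) \left(22 + Z\right) = 2 \left(22 + Z\right) \left(34 + Z\right)$)
$\left(-1397 + 989\right) G{\left(- \frac{6}{-6} + \frac{11}{-15} \right)} = \left(-1397 + 989\right) \left(1496 + 2 \left(- \frac{6}{-6} + \frac{11}{-15}\right)^{2} + 112 \left(- \frac{6}{-6} + \frac{11}{-15}\right)\right) = - 408 \left(1496 + 2 \left(\left(-6\right) \left(- \frac{1}{6}\right) + 11 \left(- \frac{1}{15}\right)\right)^{2} + 112 \left(\left(-6\right) \left(- \frac{1}{6}\right) + 11 \left(- \frac{1}{15}\right)\right)\right) = - 408 \left(1496 + 2 \left(1 - \frac{11}{15}\right)^{2} + 112 \left(1 - \frac{11}{15}\right)\right) = - 408 \left(1496 + 2 \left(\frac{4}{15}\right)^{2} + 112 \cdot \frac{4}{15}\right) = - 408 \left(1496 + 2 \cdot \frac{16}{225} + \frac{448}{15}\right) = - 408 \left(1496 + \frac{32}{225} + \frac{448}{15}\right) = \left(-408\right) \frac{343352}{225} = - \frac{46695872}{75}$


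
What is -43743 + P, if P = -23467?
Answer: -67210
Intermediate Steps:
-43743 + P = -43743 - 23467 = -67210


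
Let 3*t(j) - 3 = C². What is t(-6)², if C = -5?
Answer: 784/9 ≈ 87.111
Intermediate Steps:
t(j) = 28/3 (t(j) = 1 + (⅓)*(-5)² = 1 + (⅓)*25 = 1 + 25/3 = 28/3)
t(-6)² = (28/3)² = 784/9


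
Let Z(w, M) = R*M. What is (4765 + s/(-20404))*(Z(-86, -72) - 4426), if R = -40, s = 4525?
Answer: -75151473555/10202 ≈ -7.3663e+6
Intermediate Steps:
Z(w, M) = -40*M
(4765 + s/(-20404))*(Z(-86, -72) - 4426) = (4765 + 4525/(-20404))*(-40*(-72) - 4426) = (4765 + 4525*(-1/20404))*(2880 - 4426) = (4765 - 4525/20404)*(-1546) = (97220535/20404)*(-1546) = -75151473555/10202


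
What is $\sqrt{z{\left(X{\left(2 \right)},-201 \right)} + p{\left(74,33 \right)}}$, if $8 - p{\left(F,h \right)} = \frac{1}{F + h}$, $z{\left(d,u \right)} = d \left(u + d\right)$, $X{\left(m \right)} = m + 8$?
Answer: $\frac{i \sqrt{21776105}}{107} \approx 43.612 i$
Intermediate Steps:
$X{\left(m \right)} = 8 + m$
$z{\left(d,u \right)} = d \left(d + u\right)$
$p{\left(F,h \right)} = 8 - \frac{1}{F + h}$
$\sqrt{z{\left(X{\left(2 \right)},-201 \right)} + p{\left(74,33 \right)}} = \sqrt{\left(8 + 2\right) \left(\left(8 + 2\right) - 201\right) + \frac{-1 + 8 \cdot 74 + 8 \cdot 33}{74 + 33}} = \sqrt{10 \left(10 - 201\right) + \frac{-1 + 592 + 264}{107}} = \sqrt{10 \left(-191\right) + \frac{1}{107} \cdot 855} = \sqrt{-1910 + \frac{855}{107}} = \sqrt{- \frac{203515}{107}} = \frac{i \sqrt{21776105}}{107}$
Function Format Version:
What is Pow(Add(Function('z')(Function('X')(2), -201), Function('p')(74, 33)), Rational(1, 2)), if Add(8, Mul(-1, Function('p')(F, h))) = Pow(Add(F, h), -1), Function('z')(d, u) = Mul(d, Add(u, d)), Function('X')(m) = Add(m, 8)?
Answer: Mul(Rational(1, 107), I, Pow(21776105, Rational(1, 2))) ≈ Mul(43.612, I)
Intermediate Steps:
Function('X')(m) = Add(8, m)
Function('z')(d, u) = Mul(d, Add(d, u))
Function('p')(F, h) = Add(8, Mul(-1, Pow(Add(F, h), -1)))
Pow(Add(Function('z')(Function('X')(2), -201), Function('p')(74, 33)), Rational(1, 2)) = Pow(Add(Mul(Add(8, 2), Add(Add(8, 2), -201)), Mul(Pow(Add(74, 33), -1), Add(-1, Mul(8, 74), Mul(8, 33)))), Rational(1, 2)) = Pow(Add(Mul(10, Add(10, -201)), Mul(Pow(107, -1), Add(-1, 592, 264))), Rational(1, 2)) = Pow(Add(Mul(10, -191), Mul(Rational(1, 107), 855)), Rational(1, 2)) = Pow(Add(-1910, Rational(855, 107)), Rational(1, 2)) = Pow(Rational(-203515, 107), Rational(1, 2)) = Mul(Rational(1, 107), I, Pow(21776105, Rational(1, 2)))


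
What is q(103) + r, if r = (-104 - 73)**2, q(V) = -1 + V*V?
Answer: 41937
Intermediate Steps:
q(V) = -1 + V**2
r = 31329 (r = (-177)**2 = 31329)
q(103) + r = (-1 + 103**2) + 31329 = (-1 + 10609) + 31329 = 10608 + 31329 = 41937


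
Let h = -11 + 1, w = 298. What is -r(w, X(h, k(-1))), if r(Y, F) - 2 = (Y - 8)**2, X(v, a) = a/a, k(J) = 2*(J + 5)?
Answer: -84102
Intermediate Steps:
h = -10
k(J) = 10 + 2*J (k(J) = 2*(5 + J) = 10 + 2*J)
X(v, a) = 1
r(Y, F) = 2 + (-8 + Y)**2 (r(Y, F) = 2 + (Y - 8)**2 = 2 + (-8 + Y)**2)
-r(w, X(h, k(-1))) = -(2 + (-8 + 298)**2) = -(2 + 290**2) = -(2 + 84100) = -1*84102 = -84102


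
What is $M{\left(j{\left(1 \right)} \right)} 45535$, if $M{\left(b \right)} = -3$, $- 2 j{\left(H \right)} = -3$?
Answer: $-136605$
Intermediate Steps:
$j{\left(H \right)} = \frac{3}{2}$ ($j{\left(H \right)} = \left(- \frac{1}{2}\right) \left(-3\right) = \frac{3}{2}$)
$M{\left(j{\left(1 \right)} \right)} 45535 = \left(-3\right) 45535 = -136605$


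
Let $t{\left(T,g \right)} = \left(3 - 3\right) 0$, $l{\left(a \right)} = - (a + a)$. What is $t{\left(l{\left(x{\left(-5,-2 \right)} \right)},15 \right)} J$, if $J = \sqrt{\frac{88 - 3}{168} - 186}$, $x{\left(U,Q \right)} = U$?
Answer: $0$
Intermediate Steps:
$l{\left(a \right)} = - 2 a$
$t{\left(T,g \right)} = 0$ ($t{\left(T,g \right)} = 0 \cdot 0 = 0$)
$J = \frac{i \sqrt{1308846}}{84}$ ($J = \sqrt{85 \cdot \frac{1}{168} - 186} = \sqrt{\frac{85}{168} - 186} = \sqrt{- \frac{31163}{168}} = \frac{i \sqrt{1308846}}{84} \approx 13.62 i$)
$t{\left(l{\left(x{\left(-5,-2 \right)} \right)},15 \right)} J = 0 \frac{i \sqrt{1308846}}{84} = 0$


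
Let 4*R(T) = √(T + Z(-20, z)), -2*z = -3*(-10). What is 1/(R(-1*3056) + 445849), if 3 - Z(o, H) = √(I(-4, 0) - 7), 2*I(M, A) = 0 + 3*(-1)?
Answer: 8/(3566792 + √2*√(-6106 - I*√34)) ≈ 2.2429e-6 + 6.9491e-11*I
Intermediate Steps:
I(M, A) = -3/2 (I(M, A) = (0 + 3*(-1))/2 = (0 - 3)/2 = (½)*(-3) = -3/2)
z = -15 (z = -(-3)*(-10)/2 = -½*30 = -15)
Z(o, H) = 3 - I*√34/2 (Z(o, H) = 3 - √(-3/2 - 7) = 3 - √(-17/2) = 3 - I*√34/2)
R(T) = √(3 + T - I*√34/2)/4 (R(T) = √(T + (3 - I*√34/2))/4 = √(3 + T - I*√34/2)/4)
1/(R(-1*3056) + 445849) = 1/(√(12 + 4*(-1*3056) - 2*I*√34)/8 + 445849) = 1/(√(12 + 4*(-3056) - 2*I*√34)/8 + 445849) = 1/(√(12 - 12224 - 2*I*√34)/8 + 445849) = 1/(√(-12212 - 2*I*√34)/8 + 445849) = 1/(445849 + √(-12212 - 2*I*√34)/8)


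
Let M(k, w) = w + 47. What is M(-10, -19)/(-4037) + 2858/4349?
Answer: 11415974/17556913 ≈ 0.65023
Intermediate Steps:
M(k, w) = 47 + w
M(-10, -19)/(-4037) + 2858/4349 = (47 - 19)/(-4037) + 2858/4349 = 28*(-1/4037) + 2858*(1/4349) = -28/4037 + 2858/4349 = 11415974/17556913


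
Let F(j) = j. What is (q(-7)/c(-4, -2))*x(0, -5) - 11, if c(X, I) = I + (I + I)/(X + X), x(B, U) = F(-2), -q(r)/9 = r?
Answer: 73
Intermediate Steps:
q(r) = -9*r
x(B, U) = -2
c(X, I) = I + I/X (c(X, I) = I + (2*I)/((2*X)) = I + (2*I)*(1/(2*X)) = I + I/X)
(q(-7)/c(-4, -2))*x(0, -5) - 11 = ((-9*(-7))/(-2 - 2/(-4)))*(-2) - 11 = (63/(-2 - 2*(-¼)))*(-2) - 11 = (63/(-2 + ½))*(-2) - 11 = (63/(-3/2))*(-2) - 11 = (63*(-⅔))*(-2) - 11 = -42*(-2) - 11 = 84 - 11 = 73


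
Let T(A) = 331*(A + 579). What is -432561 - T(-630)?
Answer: -415680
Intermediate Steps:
T(A) = 191649 + 331*A (T(A) = 331*(579 + A) = 191649 + 331*A)
-432561 - T(-630) = -432561 - (191649 + 331*(-630)) = -432561 - (191649 - 208530) = -432561 - 1*(-16881) = -432561 + 16881 = -415680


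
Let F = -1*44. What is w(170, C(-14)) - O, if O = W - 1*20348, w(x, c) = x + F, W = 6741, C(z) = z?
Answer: 13733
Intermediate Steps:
F = -44
w(x, c) = -44 + x (w(x, c) = x - 44 = -44 + x)
O = -13607 (O = 6741 - 1*20348 = 6741 - 20348 = -13607)
w(170, C(-14)) - O = (-44 + 170) - 1*(-13607) = 126 + 13607 = 13733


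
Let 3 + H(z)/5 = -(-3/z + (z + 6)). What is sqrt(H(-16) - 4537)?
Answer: I*sqrt(72047)/4 ≈ 67.104*I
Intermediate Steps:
H(z) = -45 - 5*z + 15/z (H(z) = -15 + 5*(-(-3/z + (z + 6))) = -15 + 5*(-(-3/z + (6 + z))) = -15 + 5*(-(6 + z - 3/z)) = -15 + 5*(-6 - z + 3/z) = -15 + (-30 - 5*z + 15/z) = -45 - 5*z + 15/z)
sqrt(H(-16) - 4537) = sqrt((-45 - 5*(-16) + 15/(-16)) - 4537) = sqrt((-45 + 80 + 15*(-1/16)) - 4537) = sqrt((-45 + 80 - 15/16) - 4537) = sqrt(545/16 - 4537) = sqrt(-72047/16) = I*sqrt(72047)/4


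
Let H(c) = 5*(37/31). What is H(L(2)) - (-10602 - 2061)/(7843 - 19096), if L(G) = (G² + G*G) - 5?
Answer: 18164/3751 ≈ 4.8424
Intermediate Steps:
L(G) = -5 + 2*G² (L(G) = (G² + G²) - 5 = 2*G² - 5 = -5 + 2*G²)
H(c) = 185/31 (H(c) = 5*(37*(1/31)) = 5*(37/31) = 185/31)
H(L(2)) - (-10602 - 2061)/(7843 - 19096) = 185/31 - (-10602 - 2061)/(7843 - 19096) = 185/31 - (-12663)/(-11253) = 185/31 - (-12663)*(-1)/11253 = 185/31 - 1*4221/3751 = 185/31 - 4221/3751 = 18164/3751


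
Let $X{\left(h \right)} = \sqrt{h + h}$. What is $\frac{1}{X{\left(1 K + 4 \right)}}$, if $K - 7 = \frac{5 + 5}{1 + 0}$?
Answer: $\frac{\sqrt{42}}{42} \approx 0.1543$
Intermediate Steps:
$K = 17$ ($K = 7 + \frac{5 + 5}{1 + 0} = 7 + \frac{10}{1} = 7 + 10 \cdot 1 = 7 + 10 = 17$)
$X{\left(h \right)} = \sqrt{2} \sqrt{h}$ ($X{\left(h \right)} = \sqrt{2 h} = \sqrt{2} \sqrt{h}$)
$\frac{1}{X{\left(1 K + 4 \right)}} = \frac{1}{\sqrt{2} \sqrt{1 \cdot 17 + 4}} = \frac{1}{\sqrt{2} \sqrt{17 + 4}} = \frac{1}{\sqrt{2} \sqrt{21}} = \frac{1}{\sqrt{42}} = \frac{\sqrt{42}}{42}$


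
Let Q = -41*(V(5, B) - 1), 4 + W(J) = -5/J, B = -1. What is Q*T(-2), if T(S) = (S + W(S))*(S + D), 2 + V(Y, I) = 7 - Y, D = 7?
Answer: -1435/2 ≈ -717.50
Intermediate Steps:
W(J) = -4 - 5/J
V(Y, I) = 5 - Y (V(Y, I) = -2 + (7 - Y) = 5 - Y)
T(S) = (7 + S)*(-4 + S - 5/S) (T(S) = (S + (-4 - 5/S))*(S + 7) = (-4 + S - 5/S)*(7 + S) = (7 + S)*(-4 + S - 5/S))
Q = 41 (Q = -41*((5 - 1*5) - 1) = -41*((5 - 5) - 1) = -41*(0 - 1) = -41*(-1) = 41)
Q*T(-2) = 41*(-33 + (-2)² - 35/(-2) + 3*(-2)) = 41*(-33 + 4 - 35*(-½) - 6) = 41*(-33 + 4 + 35/2 - 6) = 41*(-35/2) = -1435/2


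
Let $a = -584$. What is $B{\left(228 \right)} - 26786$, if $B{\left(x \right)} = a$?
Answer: $-27370$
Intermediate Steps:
$B{\left(x \right)} = -584$
$B{\left(228 \right)} - 26786 = -584 - 26786 = -27370$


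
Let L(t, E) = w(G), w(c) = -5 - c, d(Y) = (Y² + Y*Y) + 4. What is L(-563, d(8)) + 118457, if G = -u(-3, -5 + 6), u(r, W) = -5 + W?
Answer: 118448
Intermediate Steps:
d(Y) = 4 + 2*Y² (d(Y) = (Y² + Y²) + 4 = 2*Y² + 4 = 4 + 2*Y²)
G = 4 (G = -(-5 + (-5 + 6)) = -(-5 + 1) = -1*(-4) = 4)
L(t, E) = -9 (L(t, E) = -5 - 1*4 = -5 - 4 = -9)
L(-563, d(8)) + 118457 = -9 + 118457 = 118448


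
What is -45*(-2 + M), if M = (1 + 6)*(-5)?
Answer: 1665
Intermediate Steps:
M = -35 (M = 7*(-5) = -35)
-45*(-2 + M) = -45*(-2 - 35) = -45*(-37) = 1665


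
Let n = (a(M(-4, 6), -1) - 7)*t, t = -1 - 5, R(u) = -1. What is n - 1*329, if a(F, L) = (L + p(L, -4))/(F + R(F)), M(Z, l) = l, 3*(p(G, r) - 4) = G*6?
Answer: -1441/5 ≈ -288.20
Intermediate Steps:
p(G, r) = 4 + 2*G (p(G, r) = 4 + (G*6)/3 = 4 + (6*G)/3 = 4 + 2*G)
t = -6
a(F, L) = (4 + 3*L)/(-1 + F) (a(F, L) = (L + (4 + 2*L))/(F - 1) = (4 + 3*L)/(-1 + F))
n = 204/5 (n = ((4 + 3*(-1))/(-1 + 6) - 7)*(-6) = ((4 - 3)/5 - 7)*(-6) = ((⅕)*1 - 7)*(-6) = (⅕ - 7)*(-6) = -34/5*(-6) = 204/5 ≈ 40.800)
n - 1*329 = 204/5 - 1*329 = 204/5 - 329 = -1441/5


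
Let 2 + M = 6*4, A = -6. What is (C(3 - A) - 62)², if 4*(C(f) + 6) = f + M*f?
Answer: 4225/16 ≈ 264.06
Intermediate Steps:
M = 22 (M = -2 + 6*4 = -2 + 24 = 22)
C(f) = -6 + 23*f/4 (C(f) = -6 + (f + 22*f)/4 = -6 + (23*f)/4 = -6 + 23*f/4)
(C(3 - A) - 62)² = ((-6 + 23*(3 - 1*(-6))/4) - 62)² = ((-6 + 23*(3 + 6)/4) - 62)² = ((-6 + (23/4)*9) - 62)² = ((-6 + 207/4) - 62)² = (183/4 - 62)² = (-65/4)² = 4225/16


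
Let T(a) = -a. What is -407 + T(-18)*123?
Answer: 1807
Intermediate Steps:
-407 + T(-18)*123 = -407 - 1*(-18)*123 = -407 + 18*123 = -407 + 2214 = 1807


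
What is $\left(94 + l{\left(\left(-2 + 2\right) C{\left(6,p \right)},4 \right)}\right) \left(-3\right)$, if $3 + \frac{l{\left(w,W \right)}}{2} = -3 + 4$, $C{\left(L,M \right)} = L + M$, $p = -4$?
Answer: $-270$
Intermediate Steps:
$l{\left(w,W \right)} = -4$ ($l{\left(w,W \right)} = -6 + 2 \left(-3 + 4\right) = -6 + 2 \cdot 1 = -6 + 2 = -4$)
$\left(94 + l{\left(\left(-2 + 2\right) C{\left(6,p \right)},4 \right)}\right) \left(-3\right) = \left(94 - 4\right) \left(-3\right) = 90 \left(-3\right) = -270$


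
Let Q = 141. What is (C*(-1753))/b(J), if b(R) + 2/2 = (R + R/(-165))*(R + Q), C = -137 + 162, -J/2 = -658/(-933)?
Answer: 6294614770125/28251900973 ≈ 222.80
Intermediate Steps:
J = -1316/933 (J = -(-1316)/(-933) = -(-1316)*(-1)/933 = -2*658/933 = -1316/933 ≈ -1.4105)
C = 25
b(R) = -1 + 164*R*(141 + R)/165 (b(R) = -1 + (R + R/(-165))*(R + 141) = -1 + (R + R*(-1/165))*(141 + R) = -1 + (R - R/165)*(141 + R) = -1 + (164*R/165)*(141 + R) = -1 + 164*R*(141 + R)/165)
(C*(-1753))/b(J) = (25*(-1753))/(-1 + 164*(-1316/933)²/165 + (7708/55)*(-1316/933)) = -43825/(-1 + (164/165)*(1731856/870489) - 10143728/51315) = -43825/(-1 + 284024384/143630685 - 10143728/51315) = -43825/(-28251900973/143630685) = -43825*(-143630685/28251900973) = 6294614770125/28251900973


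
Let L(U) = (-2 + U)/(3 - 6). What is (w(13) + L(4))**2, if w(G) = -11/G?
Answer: 3481/1521 ≈ 2.2886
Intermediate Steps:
L(U) = 2/3 - U/3 (L(U) = (-2 + U)/(-3) = (-2 + U)*(-1/3) = 2/3 - U/3)
(w(13) + L(4))**2 = (-11/13 + (2/3 - 1/3*4))**2 = (-11*1/13 + (2/3 - 4/3))**2 = (-11/13 - 2/3)**2 = (-59/39)**2 = 3481/1521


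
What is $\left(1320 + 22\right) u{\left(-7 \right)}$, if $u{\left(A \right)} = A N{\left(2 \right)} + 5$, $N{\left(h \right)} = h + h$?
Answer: $-30866$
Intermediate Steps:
$N{\left(h \right)} = 2 h$
$u{\left(A \right)} = 5 + 4 A$ ($u{\left(A \right)} = A 2 \cdot 2 + 5 = A 4 + 5 = 4 A + 5 = 5 + 4 A$)
$\left(1320 + 22\right) u{\left(-7 \right)} = \left(1320 + 22\right) \left(5 + 4 \left(-7\right)\right) = 1342 \left(5 - 28\right) = 1342 \left(-23\right) = -30866$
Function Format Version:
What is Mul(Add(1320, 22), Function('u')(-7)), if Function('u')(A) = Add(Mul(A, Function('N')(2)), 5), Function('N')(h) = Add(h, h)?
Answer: -30866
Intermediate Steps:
Function('N')(h) = Mul(2, h)
Function('u')(A) = Add(5, Mul(4, A)) (Function('u')(A) = Add(Mul(A, Mul(2, 2)), 5) = Add(Mul(A, 4), 5) = Add(Mul(4, A), 5) = Add(5, Mul(4, A)))
Mul(Add(1320, 22), Function('u')(-7)) = Mul(Add(1320, 22), Add(5, Mul(4, -7))) = Mul(1342, Add(5, -28)) = Mul(1342, -23) = -30866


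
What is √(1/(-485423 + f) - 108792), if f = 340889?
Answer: I*√2272673274100086/144534 ≈ 329.84*I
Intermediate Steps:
√(1/(-485423 + f) - 108792) = √(1/(-485423 + 340889) - 108792) = √(1/(-144534) - 108792) = √(-1/144534 - 108792) = √(-15724142929/144534) = I*√2272673274100086/144534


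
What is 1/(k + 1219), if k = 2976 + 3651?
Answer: 1/7846 ≈ 0.00012745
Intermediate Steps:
k = 6627
1/(k + 1219) = 1/(6627 + 1219) = 1/7846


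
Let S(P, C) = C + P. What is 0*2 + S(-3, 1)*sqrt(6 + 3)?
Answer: -6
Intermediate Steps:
0*2 + S(-3, 1)*sqrt(6 + 3) = 0*2 + (1 - 3)*sqrt(6 + 3) = 0 - 2*sqrt(9) = 0 - 2*3 = 0 - 6 = -6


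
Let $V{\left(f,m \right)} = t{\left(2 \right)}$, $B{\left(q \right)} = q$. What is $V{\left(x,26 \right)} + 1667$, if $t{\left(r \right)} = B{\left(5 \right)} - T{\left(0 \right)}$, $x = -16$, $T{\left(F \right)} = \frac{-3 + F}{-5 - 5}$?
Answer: $\frac{16717}{10} \approx 1671.7$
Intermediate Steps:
$T{\left(F \right)} = \frac{3}{10} - \frac{F}{10}$ ($T{\left(F \right)} = \frac{-3 + F}{-10} = \left(-3 + F\right) \left(- \frac{1}{10}\right) = \frac{3}{10} - \frac{F}{10}$)
$t{\left(r \right)} = \frac{47}{10}$ ($t{\left(r \right)} = 5 - \left(\frac{3}{10} - 0\right) = 5 - \left(\frac{3}{10} + 0\right) = 5 - \frac{3}{10} = \frac{47}{10}$)
$V{\left(f,m \right)} = \frac{47}{10}$
$V{\left(x,26 \right)} + 1667 = \frac{47}{10} + 1667 = \frac{16717}{10}$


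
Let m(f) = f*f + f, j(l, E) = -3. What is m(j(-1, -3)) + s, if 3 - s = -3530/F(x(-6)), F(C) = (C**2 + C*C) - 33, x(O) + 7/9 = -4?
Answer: 59031/205 ≈ 287.96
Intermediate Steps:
m(f) = f + f**2 (m(f) = f**2 + f = f + f**2)
x(O) = -43/9 (x(O) = -7/9 - 4 = -43/9)
F(C) = -33 + 2*C**2 (F(C) = (C**2 + C**2) - 33 = 2*C**2 - 33 = -33 + 2*C**2)
s = 57801/205 (s = 3 - (-3530)/(-33 + 2*(-43/9)**2) = 3 - (-3530)/(-33 + 2*(1849/81)) = 3 - (-3530)/(-33 + 3698/81) = 3 - (-3530)/1025/81 = 3 - (-3530)*81/1025 = 3 - 1*(-57186/205) = 3 + 57186/205 = 57801/205 ≈ 281.96)
m(j(-1, -3)) + s = -3*(1 - 3) + 57801/205 = -3*(-2) + 57801/205 = 6 + 57801/205 = 59031/205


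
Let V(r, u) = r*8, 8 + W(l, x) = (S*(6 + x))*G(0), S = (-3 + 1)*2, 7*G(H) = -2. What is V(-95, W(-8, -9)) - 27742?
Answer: -28502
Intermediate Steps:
G(H) = -2/7 (G(H) = (1/7)*(-2) = -2/7)
S = -4 (S = -2*2 = -4)
W(l, x) = -8/7 + 8*x/7 (W(l, x) = -8 - 4*(6 + x)*(-2/7) = -8 + (-24 - 4*x)*(-2/7) = -8 + (48/7 + 8*x/7) = -8/7 + 8*x/7)
V(r, u) = 8*r
V(-95, W(-8, -9)) - 27742 = 8*(-95) - 27742 = -760 - 27742 = -28502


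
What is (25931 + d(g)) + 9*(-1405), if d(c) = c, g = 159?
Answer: 13445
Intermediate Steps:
(25931 + d(g)) + 9*(-1405) = (25931 + 159) + 9*(-1405) = 26090 - 12645 = 13445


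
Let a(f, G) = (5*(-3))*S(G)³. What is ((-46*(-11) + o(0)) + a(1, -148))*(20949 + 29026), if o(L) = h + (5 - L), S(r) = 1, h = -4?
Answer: 24587700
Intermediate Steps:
o(L) = 1 - L (o(L) = -4 + (5 - L) = 1 - L)
a(f, G) = -15 (a(f, G) = (5*(-3))*1³ = -15*1 = -15)
((-46*(-11) + o(0)) + a(1, -148))*(20949 + 29026) = ((-46*(-11) + (1 - 1*0)) - 15)*(20949 + 29026) = ((506 + (1 + 0)) - 15)*49975 = ((506 + 1) - 15)*49975 = (507 - 15)*49975 = 492*49975 = 24587700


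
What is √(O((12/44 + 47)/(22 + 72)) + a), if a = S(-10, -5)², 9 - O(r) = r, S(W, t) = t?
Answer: √8953406/517 ≈ 5.7877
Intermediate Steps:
O(r) = 9 - r
a = 25 (a = (-5)² = 25)
√(O((12/44 + 47)/(22 + 72)) + a) = √((9 - (12/44 + 47)/(22 + 72)) + 25) = √((9 - (12*(1/44) + 47)/94) + 25) = √((9 - (3/11 + 47)/94) + 25) = √((9 - 520/(11*94)) + 25) = √((9 - 1*260/517) + 25) = √((9 - 260/517) + 25) = √(4393/517 + 25) = √(17318/517) = √8953406/517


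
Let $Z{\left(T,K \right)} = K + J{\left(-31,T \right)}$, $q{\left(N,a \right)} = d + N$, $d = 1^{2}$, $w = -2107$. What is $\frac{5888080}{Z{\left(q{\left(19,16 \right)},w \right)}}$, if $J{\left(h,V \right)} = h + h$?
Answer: $- \frac{5888080}{2169} \approx -2714.7$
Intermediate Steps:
$d = 1$
$J{\left(h,V \right)} = 2 h$
$q{\left(N,a \right)} = 1 + N$
$Z{\left(T,K \right)} = -62 + K$ ($Z{\left(T,K \right)} = K + 2 \left(-31\right) = K - 62 = -62 + K$)
$\frac{5888080}{Z{\left(q{\left(19,16 \right)},w \right)}} = \frac{5888080}{-62 - 2107} = \frac{5888080}{-2169} = 5888080 \left(- \frac{1}{2169}\right) = - \frac{5888080}{2169}$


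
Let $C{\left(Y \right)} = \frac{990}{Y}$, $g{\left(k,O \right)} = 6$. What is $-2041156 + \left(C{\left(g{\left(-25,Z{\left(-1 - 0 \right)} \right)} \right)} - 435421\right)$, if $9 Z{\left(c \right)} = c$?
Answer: $-2476412$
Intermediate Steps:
$Z{\left(c \right)} = \frac{c}{9}$
$-2041156 + \left(C{\left(g{\left(-25,Z{\left(-1 - 0 \right)} \right)} \right)} - 435421\right) = -2041156 - \left(435421 - \frac{990}{6}\right) = -2041156 + \left(990 \cdot \frac{1}{6} - 435421\right) = -2041156 + \left(165 - 435421\right) = -2041156 - 435256 = -2476412$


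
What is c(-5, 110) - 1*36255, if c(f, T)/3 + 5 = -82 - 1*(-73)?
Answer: -36297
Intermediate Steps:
c(f, T) = -42 (c(f, T) = -15 + 3*(-82 - 1*(-73)) = -15 + 3*(-82 + 73) = -15 + 3*(-9) = -15 - 27 = -42)
c(-5, 110) - 1*36255 = -42 - 1*36255 = -42 - 36255 = -36297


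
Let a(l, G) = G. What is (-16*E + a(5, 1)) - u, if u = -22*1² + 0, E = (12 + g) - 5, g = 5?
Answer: -169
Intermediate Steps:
E = 12 (E = (12 + 5) - 5 = 17 - 5 = 12)
u = -22 (u = -22*1 + 0 = -22 + 0 = -22)
(-16*E + a(5, 1)) - u = (-16*12 + 1) - 1*(-22) = (-192 + 1) + 22 = -191 + 22 = -169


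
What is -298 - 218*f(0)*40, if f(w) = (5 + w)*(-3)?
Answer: 130502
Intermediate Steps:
f(w) = -15 - 3*w
-298 - 218*f(0)*40 = -298 - 218*(-15 - 3*0)*40 = -298 - 218*(-15 + 0)*40 = -298 - (-3270)*40 = -298 - 218*(-600) = -298 + 130800 = 130502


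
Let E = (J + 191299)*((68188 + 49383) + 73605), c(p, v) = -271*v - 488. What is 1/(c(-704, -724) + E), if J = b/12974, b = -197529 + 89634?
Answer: 6487/237232077589320 ≈ 2.7345e-11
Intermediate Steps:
b = -107895
c(p, v) = -488 - 271*v
J = -107895/12974 ≈ -8.3163
E = 237230807979628/6487 (E = (-107895/12974 + 191299)*((68188 + 49383) + 73605) = 2481805331*(117571 + 73605)/12974 = (2481805331/12974)*191176 = 237230807979628/6487 ≈ 3.6570e+10)
1/(c(-704, -724) + E) = 1/((-488 - 271*(-724)) + 237230807979628/6487) = 1/((-488 + 196204) + 237230807979628/6487) = 1/(195716 + 237230807979628/6487) = 1/(237232077589320/6487) = 6487/237232077589320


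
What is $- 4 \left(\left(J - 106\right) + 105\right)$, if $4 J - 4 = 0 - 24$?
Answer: $24$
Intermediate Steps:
$J = -5$ ($J = 1 + \frac{0 - 24}{4} = 1 + \frac{1}{4} \left(-24\right) = 1 - 6 = -5$)
$- 4 \left(\left(J - 106\right) + 105\right) = - 4 \left(\left(-5 - 106\right) + 105\right) = - 4 \left(-111 + 105\right) = \left(-4\right) \left(-6\right) = 24$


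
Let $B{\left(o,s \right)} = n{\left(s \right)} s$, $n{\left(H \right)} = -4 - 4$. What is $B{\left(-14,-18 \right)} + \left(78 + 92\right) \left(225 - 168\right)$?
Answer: $9834$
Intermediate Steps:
$n{\left(H \right)} = -8$ ($n{\left(H \right)} = -4 - 4 = -8$)
$B{\left(o,s \right)} = - 8 s$
$B{\left(-14,-18 \right)} + \left(78 + 92\right) \left(225 - 168\right) = \left(-8\right) \left(-18\right) + \left(78 + 92\right) \left(225 - 168\right) = 144 + 170 \cdot 57 = 144 + 9690 = 9834$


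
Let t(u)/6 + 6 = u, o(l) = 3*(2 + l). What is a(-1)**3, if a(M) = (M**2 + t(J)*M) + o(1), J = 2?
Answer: 39304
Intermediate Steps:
o(l) = 6 + 3*l
t(u) = -36 + 6*u
a(M) = 9 + M**2 - 24*M (a(M) = (M**2 + (-36 + 6*2)*M) + (6 + 3*1) = (M**2 + (-36 + 12)*M) + (6 + 3) = (M**2 - 24*M) + 9 = 9 + M**2 - 24*M)
a(-1)**3 = (9 + (-1)**2 - 24*(-1))**3 = (9 + 1 + 24)**3 = 34**3 = 39304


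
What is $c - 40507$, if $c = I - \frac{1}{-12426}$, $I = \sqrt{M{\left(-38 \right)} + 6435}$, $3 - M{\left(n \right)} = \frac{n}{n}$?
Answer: $- \frac{503339981}{12426} + \sqrt{6437} \approx -40427.0$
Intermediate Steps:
$M{\left(n \right)} = 2$ ($M{\left(n \right)} = 3 - \frac{n}{n} = 3 - 1 = 2$)
$I = \sqrt{6437}$ ($I = \sqrt{2 + 6435} = \sqrt{6437} \approx 80.231$)
$c = \frac{1}{12426} + \sqrt{6437}$ ($c = \sqrt{6437} - \frac{1}{-12426} = \sqrt{6437} - - \frac{1}{12426} = \sqrt{6437} + \frac{1}{12426} = \frac{1}{12426} + \sqrt{6437} \approx 80.231$)
$c - 40507 = \left(\frac{1}{12426} + \sqrt{6437}\right) - 40507 = - \frac{503339981}{12426} + \sqrt{6437}$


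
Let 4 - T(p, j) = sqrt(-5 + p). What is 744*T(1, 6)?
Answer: 2976 - 1488*I ≈ 2976.0 - 1488.0*I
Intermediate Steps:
T(p, j) = 4 - sqrt(-5 + p)
744*T(1, 6) = 744*(4 - sqrt(-5 + 1)) = 744*(4 - sqrt(-4)) = 744*(4 - 2*I) = 2976 - 1488*I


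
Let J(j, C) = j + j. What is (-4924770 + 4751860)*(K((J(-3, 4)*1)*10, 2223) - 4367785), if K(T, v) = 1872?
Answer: 754910016830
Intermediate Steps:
J(j, C) = 2*j
(-4924770 + 4751860)*(K((J(-3, 4)*1)*10, 2223) - 4367785) = (-4924770 + 4751860)*(1872 - 4367785) = -172910*(-4365913) = 754910016830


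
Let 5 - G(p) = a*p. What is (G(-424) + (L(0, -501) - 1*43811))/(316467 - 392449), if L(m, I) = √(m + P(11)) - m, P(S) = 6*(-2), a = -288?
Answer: 82959/37991 - I*√3/37991 ≈ 2.1836 - 4.5591e-5*I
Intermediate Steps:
P(S) = -12
G(p) = 5 + 288*p (G(p) = 5 - (-288)*p = 5 + 288*p)
L(m, I) = √(-12 + m) - m (L(m, I) = √(m - 12) - m = √(-12 + m) - m)
(G(-424) + (L(0, -501) - 1*43811))/(316467 - 392449) = ((5 + 288*(-424)) + ((√(-12 + 0) - 1*0) - 1*43811))/(316467 - 392449) = ((5 - 122112) + ((√(-12) + 0) - 43811))/(-75982) = (-122107 + ((2*I*√3 + 0) - 43811))*(-1/75982) = (-122107 + (2*I*√3 - 43811))*(-1/75982) = (-122107 + (-43811 + 2*I*√3))*(-1/75982) = (-165918 + 2*I*√3)*(-1/75982) = 82959/37991 - I*√3/37991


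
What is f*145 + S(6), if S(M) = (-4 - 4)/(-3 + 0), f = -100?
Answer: -43492/3 ≈ -14497.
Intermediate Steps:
S(M) = 8/3 (S(M) = -8/(-3) = -8*(-⅓) = 8/3)
f*145 + S(6) = -100*145 + 8/3 = -14500 + 8/3 = -43492/3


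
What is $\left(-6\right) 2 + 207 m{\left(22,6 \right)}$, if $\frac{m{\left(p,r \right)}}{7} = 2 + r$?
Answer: $11580$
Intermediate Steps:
$m{\left(p,r \right)} = 14 + 7 r$ ($m{\left(p,r \right)} = 7 \left(2 + r\right) = 14 + 7 r$)
$\left(-6\right) 2 + 207 m{\left(22,6 \right)} = \left(-6\right) 2 + 207 \left(14 + 7 \cdot 6\right) = -12 + 207 \left(14 + 42\right) = -12 + 207 \cdot 56 = -12 + 11592 = 11580$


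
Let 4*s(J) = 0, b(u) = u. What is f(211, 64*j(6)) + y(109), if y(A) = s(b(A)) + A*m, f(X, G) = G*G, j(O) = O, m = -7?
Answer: 146693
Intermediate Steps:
f(X, G) = G²
s(J) = 0 (s(J) = (¼)*0 = 0)
y(A) = -7*A (y(A) = 0 + A*(-7) = 0 - 7*A = -7*A)
f(211, 64*j(6)) + y(109) = (64*6)² - 7*109 = 384² - 763 = 147456 - 763 = 146693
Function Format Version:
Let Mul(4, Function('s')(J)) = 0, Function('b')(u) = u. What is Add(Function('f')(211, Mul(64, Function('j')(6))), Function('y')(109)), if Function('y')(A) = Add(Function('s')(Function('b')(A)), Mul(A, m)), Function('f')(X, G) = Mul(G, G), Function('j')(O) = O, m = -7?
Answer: 146693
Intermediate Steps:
Function('f')(X, G) = Pow(G, 2)
Function('s')(J) = 0 (Function('s')(J) = Mul(Rational(1, 4), 0) = 0)
Function('y')(A) = Mul(-7, A) (Function('y')(A) = Add(0, Mul(A, -7)) = Add(0, Mul(-7, A)) = Mul(-7, A))
Add(Function('f')(211, Mul(64, Function('j')(6))), Function('y')(109)) = Add(Pow(Mul(64, 6), 2), Mul(-7, 109)) = Add(Pow(384, 2), -763) = Add(147456, -763) = 146693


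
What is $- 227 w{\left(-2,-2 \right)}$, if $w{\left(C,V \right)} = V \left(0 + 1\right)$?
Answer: $454$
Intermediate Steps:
$w{\left(C,V \right)} = V$ ($w{\left(C,V \right)} = V 1 = V$)
$- 227 w{\left(-2,-2 \right)} = \left(-227\right) \left(-2\right) = 454$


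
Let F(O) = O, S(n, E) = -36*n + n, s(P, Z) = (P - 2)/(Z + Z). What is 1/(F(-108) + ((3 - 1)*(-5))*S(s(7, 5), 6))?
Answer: 1/67 ≈ 0.014925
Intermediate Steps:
s(P, Z) = (-2 + P)/(2*Z) (s(P, Z) = (-2 + P)/((2*Z)) = (-2 + P)*(1/(2*Z)) = (-2 + P)/(2*Z))
S(n, E) = -35*n
1/(F(-108) + ((3 - 1)*(-5))*S(s(7, 5), 6)) = 1/(-108 + ((3 - 1)*(-5))*(-35*(-2 + 7)/(2*5))) = 1/(-108 + (2*(-5))*(-35*5/(2*5))) = 1/(-108 - (-350)/2) = 1/(-108 - 10*(-35/2)) = 1/(-108 + 175) = 1/67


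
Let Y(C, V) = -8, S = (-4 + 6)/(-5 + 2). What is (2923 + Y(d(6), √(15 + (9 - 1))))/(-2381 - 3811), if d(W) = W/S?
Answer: -2915/6192 ≈ -0.47077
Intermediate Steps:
S = -⅔ (S = 2/(-3) = 2*(-⅓) = -⅔ ≈ -0.66667)
d(W) = -3*W/2 (d(W) = W/(-⅔) = W*(-3/2) = -3*W/2)
(2923 + Y(d(6), √(15 + (9 - 1))))/(-2381 - 3811) = (2923 - 8)/(-2381 - 3811) = 2915/(-6192) = 2915*(-1/6192) = -2915/6192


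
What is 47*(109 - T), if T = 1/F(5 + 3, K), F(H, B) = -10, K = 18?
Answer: 51277/10 ≈ 5127.7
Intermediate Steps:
T = -1/10 (T = 1/(-10) = -1/10 ≈ -0.10000)
47*(109 - T) = 47*(109 - 1*(-1/10)) = 47*(109 + 1/10) = 47*(1091/10) = 51277/10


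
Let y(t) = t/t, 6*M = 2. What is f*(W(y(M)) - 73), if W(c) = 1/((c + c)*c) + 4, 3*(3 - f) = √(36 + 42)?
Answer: -411/2 + 137*√78/6 ≈ -3.8415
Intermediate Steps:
M = ⅓ (M = (⅙)*2 = ⅓ ≈ 0.33333)
f = 3 - √78/3 (f = 3 - √(36 + 42)/3 = 3 - √78/3 ≈ 0.056080)
y(t) = 1
W(c) = 4 + 1/(2*c²) (W(c) = 1/(((2*c))*c) + 4 = (1/(2*c))/c + 4 = 1/(2*c²) + 4 = 4 + 1/(2*c²))
f*(W(y(M)) - 73) = (3 - √78/3)*((4 + (½)/1²) - 73) = (3 - √78/3)*((4 + (½)*1) - 73) = (3 - √78/3)*((4 + ½) - 73) = (3 - √78/3)*(9/2 - 73) = (3 - √78/3)*(-137/2) = -411/2 + 137*√78/6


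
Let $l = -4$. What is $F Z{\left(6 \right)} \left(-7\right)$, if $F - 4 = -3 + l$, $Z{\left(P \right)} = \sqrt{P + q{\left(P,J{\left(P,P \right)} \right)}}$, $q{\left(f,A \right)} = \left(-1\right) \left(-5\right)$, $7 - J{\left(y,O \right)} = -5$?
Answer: $21 \sqrt{11} \approx 69.649$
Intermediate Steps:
$J{\left(y,O \right)} = 12$ ($J{\left(y,O \right)} = 7 - -5 = 7 + 5 = 12$)
$q{\left(f,A \right)} = 5$
$Z{\left(P \right)} = \sqrt{5 + P}$ ($Z{\left(P \right)} = \sqrt{P + 5} = \sqrt{5 + P}$)
$F = -3$ ($F = 4 - 7 = -3$)
$F Z{\left(6 \right)} \left(-7\right) = - 3 \sqrt{5 + 6} \left(-7\right) = - 3 \sqrt{11} \left(-7\right) = 21 \sqrt{11}$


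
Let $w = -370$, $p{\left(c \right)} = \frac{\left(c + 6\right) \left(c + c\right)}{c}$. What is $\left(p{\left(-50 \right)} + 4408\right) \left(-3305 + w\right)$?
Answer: $-15876000$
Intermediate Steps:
$p{\left(c \right)} = 12 + 2 c$ ($p{\left(c \right)} = \frac{\left(6 + c\right) 2 c}{c} = \frac{2 c \left(6 + c\right)}{c} = 12 + 2 c$)
$\left(p{\left(-50 \right)} + 4408\right) \left(-3305 + w\right) = \left(\left(12 + 2 \left(-50\right)\right) + 4408\right) \left(-3305 - 370\right) = \left(\left(12 - 100\right) + 4408\right) \left(-3675\right) = \left(-88 + 4408\right) \left(-3675\right) = 4320 \left(-3675\right) = -15876000$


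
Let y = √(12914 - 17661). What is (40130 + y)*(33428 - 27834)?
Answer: 224487220 + 5594*I*√4747 ≈ 2.2449e+8 + 3.8542e+5*I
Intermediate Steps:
y = I*√4747 (y = √(-4747) = I*√4747 ≈ 68.898*I)
(40130 + y)*(33428 - 27834) = (40130 + I*√4747)*(33428 - 27834) = (40130 + I*√4747)*5594 = 224487220 + 5594*I*√4747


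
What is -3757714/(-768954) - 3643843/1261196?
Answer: 968633107861/484900854492 ≈ 1.9976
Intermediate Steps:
-3757714/(-768954) - 3643843/1261196 = -3757714*(-1/768954) - 3643843*1/1261196 = 1878857/384477 - 3643843/1261196 = 968633107861/484900854492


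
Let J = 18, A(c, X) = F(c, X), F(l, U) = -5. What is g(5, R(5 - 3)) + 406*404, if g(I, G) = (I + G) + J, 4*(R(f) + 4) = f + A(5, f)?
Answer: 656169/4 ≈ 1.6404e+5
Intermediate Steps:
A(c, X) = -5
R(f) = -21/4 + f/4 (R(f) = -4 + (f - 5)/4 = -4 + (-5 + f)/4 = -4 + (-5/4 + f/4) = -21/4 + f/4)
g(I, G) = 18 + G + I (g(I, G) = (I + G) + 18 = (G + I) + 18 = 18 + G + I)
g(5, R(5 - 3)) + 406*404 = (18 + (-21/4 + (5 - 3)/4) + 5) + 406*404 = (18 + (-21/4 + (¼)*2) + 5) + 164024 = (18 + (-21/4 + ½) + 5) + 164024 = (18 - 19/4 + 5) + 164024 = 73/4 + 164024 = 656169/4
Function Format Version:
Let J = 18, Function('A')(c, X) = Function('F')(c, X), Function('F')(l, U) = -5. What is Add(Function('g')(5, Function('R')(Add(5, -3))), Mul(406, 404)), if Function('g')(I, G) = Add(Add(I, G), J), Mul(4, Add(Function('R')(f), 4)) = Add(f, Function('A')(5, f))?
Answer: Rational(656169, 4) ≈ 1.6404e+5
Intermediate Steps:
Function('A')(c, X) = -5
Function('R')(f) = Add(Rational(-21, 4), Mul(Rational(1, 4), f)) (Function('R')(f) = Add(-4, Mul(Rational(1, 4), Add(f, -5))) = Add(-4, Mul(Rational(1, 4), Add(-5, f))) = Add(-4, Add(Rational(-5, 4), Mul(Rational(1, 4), f))) = Add(Rational(-21, 4), Mul(Rational(1, 4), f)))
Function('g')(I, G) = Add(18, G, I) (Function('g')(I, G) = Add(Add(I, G), 18) = Add(Add(G, I), 18) = Add(18, G, I))
Add(Function('g')(5, Function('R')(Add(5, -3))), Mul(406, 404)) = Add(Add(18, Add(Rational(-21, 4), Mul(Rational(1, 4), Add(5, -3))), 5), Mul(406, 404)) = Add(Add(18, Add(Rational(-21, 4), Mul(Rational(1, 4), 2)), 5), 164024) = Add(Add(18, Add(Rational(-21, 4), Rational(1, 2)), 5), 164024) = Add(Add(18, Rational(-19, 4), 5), 164024) = Add(Rational(73, 4), 164024) = Rational(656169, 4)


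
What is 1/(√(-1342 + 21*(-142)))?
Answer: -I*√1081/2162 ≈ -0.015207*I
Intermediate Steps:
1/(√(-1342 + 21*(-142))) = 1/(√(-1342 - 2982)) = 1/(√(-4324)) = 1/(2*I*√1081) = -I*√1081/2162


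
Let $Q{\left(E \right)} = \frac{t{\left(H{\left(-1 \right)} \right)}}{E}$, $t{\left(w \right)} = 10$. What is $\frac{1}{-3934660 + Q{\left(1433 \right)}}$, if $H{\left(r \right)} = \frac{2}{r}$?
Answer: $- \frac{1433}{5638367770} \approx -2.5415 \cdot 10^{-7}$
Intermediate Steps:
$Q{\left(E \right)} = \frac{10}{E}$
$\frac{1}{-3934660 + Q{\left(1433 \right)}} = \frac{1}{-3934660 + \frac{10}{1433}} = \frac{1}{- \frac{5638367770}{1433}} = - \frac{1433}{5638367770}$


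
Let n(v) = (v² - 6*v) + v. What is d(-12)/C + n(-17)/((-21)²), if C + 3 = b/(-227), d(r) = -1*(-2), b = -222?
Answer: -3172/22491 ≈ -0.14103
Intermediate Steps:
n(v) = v² - 5*v
d(r) = 2
C = -459/227 (C = -3 - 222/(-227) = -3 - 222*(-1/227) = -3 + 222/227 = -459/227 ≈ -2.0220)
d(-12)/C + n(-17)/((-21)²) = 2/(-459/227) + (-17*(-5 - 17))/((-21)²) = 2*(-227/459) - 17*(-22)/441 = -454/459 + 374*(1/441) = -454/459 + 374/441 = -3172/22491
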